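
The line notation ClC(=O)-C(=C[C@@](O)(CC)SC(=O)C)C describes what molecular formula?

Heavy atoms from the SMILES: 9 C, 1 Cl, 3 O, 1 S.
Implicit hydrogens by atom environment:
  4 × C: no H
  3 × C: 3 H each → 9
  2 × O: no H
  1 × C: 2 H
  1 × C: 1 H
  1 × Cl: no H
  1 × O: 1 H
  1 × S: no H
  Total hydrogens = 13.
Molecular formula: C9H13ClO3S

C9H13ClO3S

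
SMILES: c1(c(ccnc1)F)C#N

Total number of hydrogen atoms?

Hydrogens are implicit in SMILES; fill each atom to its normal valence:
  3 × C (aromatic): 1 H each → 3
  2 × C (aromatic): no H
  1 × C: no H
  1 × F: no H
  1 × N (aromatic): no H
  1 × N: no H
  Total hydrogens = 3.

3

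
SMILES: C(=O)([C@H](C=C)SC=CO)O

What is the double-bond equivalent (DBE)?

Molecular formula from the SMILES: C6H8O3S.
DoU = (2C + 2 + N − H − X)/2 = (2·6 + 2 + 0 − 8 − 0)/2 = 6/2 = 3.
(Structurally: 0 ring(s) + 3 π bond(s) = 3.)

3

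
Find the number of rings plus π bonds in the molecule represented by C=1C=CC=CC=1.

4

Molecular formula from the SMILES: C6H6.
DoU = (2C + 2 + N − H − X)/2 = (2·6 + 2 + 0 − 6 − 0)/2 = 8/2 = 4.
(Structurally: 1 ring(s) + 3 π bond(s) = 4.)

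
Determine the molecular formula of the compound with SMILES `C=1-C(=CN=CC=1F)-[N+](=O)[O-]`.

Heavy atoms from the SMILES: 5 C, 1 F, 2 N, 2 O.
Implicit hydrogens by atom environment:
  3 × C (aromatic): 1 H each → 3
  2 × C (aromatic): no H
  1 × F: no H
  1 × N (aromatic): no H
  1 × N (charge +1): no H
  1 × O: no H
  1 × O (charge -1): no H
  Total hydrogens = 3.
Molecular formula: C5H3FN2O2

C5H3FN2O2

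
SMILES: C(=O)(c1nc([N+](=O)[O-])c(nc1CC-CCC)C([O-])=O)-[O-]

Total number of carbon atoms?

The symbol for carbon appears 11 times in the SMILES. Lowercase c denotes aromatic carbon and counts toward C.

11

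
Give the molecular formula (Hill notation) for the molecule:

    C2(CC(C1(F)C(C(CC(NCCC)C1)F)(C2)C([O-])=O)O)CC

Heavy atoms from the SMILES: 16 C, 2 F, 1 N, 3 O.
Implicit hydrogens by atom environment:
  7 × C: 2 H each → 14
  4 × C: 1 H each → 4
  3 × C: no H
  2 × C: 3 H each → 6
  2 × F: no H
  1 × N: 1 H
  1 × O: 1 H
  1 × O: no H
  1 × O (charge -1): no H
  Total hydrogens = 26.
Net charge -1.
Molecular formula: C16H26F2NO3-

C16H26F2NO3-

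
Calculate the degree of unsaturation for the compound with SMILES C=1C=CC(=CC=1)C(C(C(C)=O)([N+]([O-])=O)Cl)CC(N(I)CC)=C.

7

Molecular formula from the SMILES: C15H18ClIN2O3.
DoU = (2C + 2 + N − H − X)/2 = (2·15 + 2 + 2 − 18 − 2)/2 = 14/2 = 7.
(Structurally: 1 ring(s) + 6 π bond(s) = 7.)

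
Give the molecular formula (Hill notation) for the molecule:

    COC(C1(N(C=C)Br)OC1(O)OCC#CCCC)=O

C12H16BrNO5

Heavy atoms from the SMILES: 1 Br, 12 C, 1 N, 5 O.
Implicit hydrogens by atom environment:
  5 × C: no H
  4 × C: 2 H each → 8
  4 × O: no H
  2 × C: 3 H each → 6
  1 × Br: no H
  1 × C: 1 H
  1 × N: no H
  1 × O: 1 H
  Total hydrogens = 16.
Molecular formula: C12H16BrNO5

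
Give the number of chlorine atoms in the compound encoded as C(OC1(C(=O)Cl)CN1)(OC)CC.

The symbol for chlorine appears 1 time in the SMILES.

1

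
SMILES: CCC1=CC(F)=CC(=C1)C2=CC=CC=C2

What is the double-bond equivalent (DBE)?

Molecular formula from the SMILES: C14H13F.
DoU = (2C + 2 + N − H − X)/2 = (2·14 + 2 + 0 − 13 − 1)/2 = 16/2 = 8.
(Structurally: 2 ring(s) + 6 π bond(s) = 8.)

8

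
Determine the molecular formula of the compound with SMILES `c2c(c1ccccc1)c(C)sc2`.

Heavy atoms from the SMILES: 11 C, 1 S.
Implicit hydrogens by atom environment:
  7 × C (aromatic): 1 H each → 7
  3 × C (aromatic): no H
  1 × C: 3 H
  1 × S (aromatic): no H
  Total hydrogens = 10.
Molecular formula: C11H10S

C11H10S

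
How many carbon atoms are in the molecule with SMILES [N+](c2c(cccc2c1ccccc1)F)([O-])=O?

12

The symbol for carbon appears 12 times in the SMILES. Lowercase c denotes aromatic carbon and counts toward C.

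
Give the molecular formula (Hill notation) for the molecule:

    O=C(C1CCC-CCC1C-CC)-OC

Heavy atoms from the SMILES: 12 C, 2 O.
Implicit hydrogens by atom environment:
  7 × C: 2 H each → 14
  2 × C: 3 H each → 6
  2 × C: 1 H each → 2
  2 × O: no H
  1 × C: no H
  Total hydrogens = 22.
Molecular formula: C12H22O2

C12H22O2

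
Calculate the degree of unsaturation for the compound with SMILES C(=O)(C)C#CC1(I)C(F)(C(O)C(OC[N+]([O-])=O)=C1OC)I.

6

Molecular formula from the SMILES: C11H10FI2NO6.
DoU = (2C + 2 + N − H − X)/2 = (2·11 + 2 + 1 − 10 − 3)/2 = 12/2 = 6.
(Structurally: 1 ring(s) + 5 π bond(s) = 6.)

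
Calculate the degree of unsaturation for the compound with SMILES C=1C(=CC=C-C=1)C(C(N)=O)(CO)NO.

5

Molecular formula from the SMILES: C9H12N2O3.
DoU = (2C + 2 + N − H − X)/2 = (2·9 + 2 + 2 − 12 − 0)/2 = 10/2 = 5.
(Structurally: 1 ring(s) + 4 π bond(s) = 5.)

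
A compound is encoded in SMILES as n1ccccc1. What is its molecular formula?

Heavy atoms from the SMILES: 5 C, 1 N.
Implicit hydrogens by atom environment:
  5 × C (aromatic): 1 H each → 5
  1 × N (aromatic): no H
  Total hydrogens = 5.
Molecular formula: C5H5N

C5H5N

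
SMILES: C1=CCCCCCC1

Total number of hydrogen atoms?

Hydrogens are implicit in SMILES; fill each atom to its normal valence:
  6 × C: 2 H each → 12
  2 × C: 1 H each → 2
  Total hydrogens = 14.

14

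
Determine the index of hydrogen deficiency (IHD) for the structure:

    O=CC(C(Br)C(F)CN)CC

Molecular formula from the SMILES: C7H13BrFNO.
DoU = (2C + 2 + N − H − X)/2 = (2·7 + 2 + 1 − 13 − 2)/2 = 2/2 = 1.
(Structurally: 0 ring(s) + 1 π bond(s) = 1.)

1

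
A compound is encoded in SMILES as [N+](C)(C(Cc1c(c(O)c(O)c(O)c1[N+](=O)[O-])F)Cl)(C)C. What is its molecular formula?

C11H15ClFN2O5+

Heavy atoms from the SMILES: 11 C, 1 Cl, 1 F, 2 N, 5 O.
Implicit hydrogens by atom environment:
  6 × C (aromatic): no H
  3 × C: 3 H each → 9
  3 × O: 1 H each → 3
  2 × N (charge +1): no H
  1 × C: 2 H
  1 × C: 1 H
  1 × Cl: no H
  1 × F: no H
  1 × O: no H
  1 × O (charge -1): no H
  Total hydrogens = 15.
Net charge +1.
Molecular formula: C11H15ClFN2O5+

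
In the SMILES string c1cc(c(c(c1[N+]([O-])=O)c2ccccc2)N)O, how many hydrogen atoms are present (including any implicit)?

10

Hydrogens are implicit in SMILES; fill each atom to its normal valence:
  7 × C (aromatic): 1 H each → 7
  5 × C (aromatic): no H
  1 × N: 2 H
  1 × N (charge +1): no H
  1 × O: 1 H
  1 × O: no H
  1 × O (charge -1): no H
  Total hydrogens = 10.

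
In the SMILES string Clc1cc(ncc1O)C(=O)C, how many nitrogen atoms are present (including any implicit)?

1

The symbol for nitrogen appears 1 time in the SMILES.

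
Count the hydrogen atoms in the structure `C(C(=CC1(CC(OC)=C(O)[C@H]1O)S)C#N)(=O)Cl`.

Hydrogens are implicit in SMILES; fill each atom to its normal valence:
  6 × C: no H
  2 × C: 1 H each → 2
  2 × O: 1 H each → 2
  2 × O: no H
  1 × C: 3 H
  1 × C: 2 H
  1 × Cl: no H
  1 × N: no H
  1 × S: 1 H
  Total hydrogens = 10.

10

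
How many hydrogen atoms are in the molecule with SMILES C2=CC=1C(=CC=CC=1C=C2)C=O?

Hydrogens are implicit in SMILES; fill each atom to its normal valence:
  7 × C (aromatic): 1 H each → 7
  3 × C (aromatic): no H
  1 × C: 1 H
  1 × O: no H
  Total hydrogens = 8.

8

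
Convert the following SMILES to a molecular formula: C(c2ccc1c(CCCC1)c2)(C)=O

Heavy atoms from the SMILES: 12 C, 1 O.
Implicit hydrogens by atom environment:
  4 × C: 2 H each → 8
  3 × C (aromatic): 1 H each → 3
  3 × C (aromatic): no H
  1 × C: 3 H
  1 × C: no H
  1 × O: no H
  Total hydrogens = 14.
Molecular formula: C12H14O

C12H14O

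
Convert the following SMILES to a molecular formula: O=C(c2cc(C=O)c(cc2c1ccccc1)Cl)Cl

Heavy atoms from the SMILES: 14 C, 2 Cl, 2 O.
Implicit hydrogens by atom environment:
  7 × C (aromatic): 1 H each → 7
  5 × C (aromatic): no H
  2 × Cl: no H
  2 × O: no H
  1 × C: 1 H
  1 × C: no H
  Total hydrogens = 8.
Molecular formula: C14H8Cl2O2

C14H8Cl2O2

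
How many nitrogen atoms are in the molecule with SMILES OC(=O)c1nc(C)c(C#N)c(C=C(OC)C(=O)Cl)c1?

The symbol for nitrogen appears 2 times in the SMILES.

2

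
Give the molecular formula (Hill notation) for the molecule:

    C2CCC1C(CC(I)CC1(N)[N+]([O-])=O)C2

Heavy atoms from the SMILES: 10 C, 1 I, 2 N, 2 O.
Implicit hydrogens by atom environment:
  6 × C: 2 H each → 12
  3 × C: 1 H each → 3
  1 × C: no H
  1 × I: no H
  1 × N: 2 H
  1 × N (charge +1): no H
  1 × O: no H
  1 × O (charge -1): no H
  Total hydrogens = 17.
Molecular formula: C10H17IN2O2

C10H17IN2O2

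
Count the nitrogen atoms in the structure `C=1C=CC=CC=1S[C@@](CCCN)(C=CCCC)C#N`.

2

The symbol for nitrogen appears 2 times in the SMILES.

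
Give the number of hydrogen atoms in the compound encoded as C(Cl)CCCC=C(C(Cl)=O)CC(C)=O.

Hydrogens are implicit in SMILES; fill each atom to its normal valence:
  5 × C: 2 H each → 10
  3 × C: no H
  2 × Cl: no H
  2 × O: no H
  1 × C: 3 H
  1 × C: 1 H
  Total hydrogens = 14.

14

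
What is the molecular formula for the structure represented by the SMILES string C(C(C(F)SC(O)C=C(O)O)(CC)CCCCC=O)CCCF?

Heavy atoms from the SMILES: 16 C, 2 F, 4 O, 1 S.
Implicit hydrogens by atom environment:
  9 × C: 2 H each → 18
  4 × C: 1 H each → 4
  3 × O: 1 H each → 3
  2 × C: no H
  2 × F: no H
  1 × C: 3 H
  1 × O: no H
  1 × S: no H
  Total hydrogens = 28.
Molecular formula: C16H28F2O4S

C16H28F2O4S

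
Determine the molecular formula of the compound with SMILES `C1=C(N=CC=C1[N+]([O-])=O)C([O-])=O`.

C6H3N2O4-

Heavy atoms from the SMILES: 6 C, 2 N, 4 O.
Implicit hydrogens by atom environment:
  3 × C (aromatic): 1 H each → 3
  2 × C (aromatic): no H
  2 × O: no H
  2 × O (charge -1): no H
  1 × C: no H
  1 × N (aromatic): no H
  1 × N (charge +1): no H
  Total hydrogens = 3.
Net charge -1.
Molecular formula: C6H3N2O4-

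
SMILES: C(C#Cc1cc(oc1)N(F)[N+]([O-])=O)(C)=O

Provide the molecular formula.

C8H5FN2O4

Heavy atoms from the SMILES: 8 C, 1 F, 2 N, 4 O.
Implicit hydrogens by atom environment:
  3 × C: no H
  2 × C (aromatic): 1 H each → 2
  2 × C (aromatic): no H
  2 × O: no H
  1 × C: 3 H
  1 × F: no H
  1 × N: no H
  1 × N (charge +1): no H
  1 × O (aromatic): no H
  1 × O (charge -1): no H
  Total hydrogens = 5.
Molecular formula: C8H5FN2O4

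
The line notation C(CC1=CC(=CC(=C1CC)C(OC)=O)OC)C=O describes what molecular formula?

C14H18O4

Heavy atoms from the SMILES: 14 C, 4 O.
Implicit hydrogens by atom environment:
  4 × C (aromatic): no H
  4 × O: no H
  3 × C: 3 H each → 9
  3 × C: 2 H each → 6
  2 × C (aromatic): 1 H each → 2
  1 × C: 1 H
  1 × C: no H
  Total hydrogens = 18.
Molecular formula: C14H18O4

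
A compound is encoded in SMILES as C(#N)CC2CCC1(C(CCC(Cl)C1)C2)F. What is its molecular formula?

Heavy atoms from the SMILES: 12 C, 1 Cl, 1 F, 1 N.
Implicit hydrogens by atom environment:
  7 × C: 2 H each → 14
  3 × C: 1 H each → 3
  2 × C: no H
  1 × Cl: no H
  1 × F: no H
  1 × N: no H
  Total hydrogens = 17.
Molecular formula: C12H17ClFN

C12H17ClFN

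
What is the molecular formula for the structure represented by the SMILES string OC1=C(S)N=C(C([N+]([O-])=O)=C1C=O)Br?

Heavy atoms from the SMILES: 1 Br, 6 C, 2 N, 4 O, 1 S.
Implicit hydrogens by atom environment:
  5 × C (aromatic): no H
  2 × O: no H
  1 × Br: no H
  1 × C: 1 H
  1 × N (aromatic): no H
  1 × N (charge +1): no H
  1 × O: 1 H
  1 × O (charge -1): no H
  1 × S: 1 H
  Total hydrogens = 3.
Molecular formula: C6H3BrN2O4S

C6H3BrN2O4S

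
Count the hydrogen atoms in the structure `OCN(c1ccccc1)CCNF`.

Hydrogens are implicit in SMILES; fill each atom to its normal valence:
  5 × C (aromatic): 1 H each → 5
  3 × C: 2 H each → 6
  1 × C (aromatic): no H
  1 × F: no H
  1 × N: 1 H
  1 × N: no H
  1 × O: 1 H
  Total hydrogens = 13.

13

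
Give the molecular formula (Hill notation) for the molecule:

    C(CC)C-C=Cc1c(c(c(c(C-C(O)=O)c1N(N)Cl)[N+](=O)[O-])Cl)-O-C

Heavy atoms from the SMILES: 15 C, 2 Cl, 3 N, 5 O.
Implicit hydrogens by atom environment:
  6 × C (aromatic): no H
  4 × C: 2 H each → 8
  3 × O: no H
  2 × C: 3 H each → 6
  2 × C: 1 H each → 2
  2 × Cl: no H
  1 × C: no H
  1 × N: 2 H
  1 × N: no H
  1 × N (charge +1): no H
  1 × O: 1 H
  1 × O (charge -1): no H
  Total hydrogens = 19.
Molecular formula: C15H19Cl2N3O5

C15H19Cl2N3O5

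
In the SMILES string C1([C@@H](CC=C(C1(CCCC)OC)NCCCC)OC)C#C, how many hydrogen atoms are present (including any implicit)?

31

Hydrogens are implicit in SMILES; fill each atom to its normal valence:
  7 × C: 2 H each → 14
  4 × C: 3 H each → 12
  4 × C: 1 H each → 4
  3 × C: no H
  2 × O: no H
  1 × N: 1 H
  Total hydrogens = 31.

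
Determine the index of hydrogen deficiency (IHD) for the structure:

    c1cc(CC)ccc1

Molecular formula from the SMILES: C8H10.
DoU = (2C + 2 + N − H − X)/2 = (2·8 + 2 + 0 − 10 − 0)/2 = 8/2 = 4.
(Structurally: 1 ring(s) + 3 π bond(s) = 4.)

4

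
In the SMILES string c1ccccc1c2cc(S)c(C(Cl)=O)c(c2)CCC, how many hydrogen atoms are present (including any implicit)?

15

Hydrogens are implicit in SMILES; fill each atom to its normal valence:
  7 × C (aromatic): 1 H each → 7
  5 × C (aromatic): no H
  2 × C: 2 H each → 4
  1 × C: 3 H
  1 × C: no H
  1 × Cl: no H
  1 × O: no H
  1 × S: 1 H
  Total hydrogens = 15.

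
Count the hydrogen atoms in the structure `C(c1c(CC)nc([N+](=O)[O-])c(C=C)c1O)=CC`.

14

Hydrogens are implicit in SMILES; fill each atom to its normal valence:
  5 × C (aromatic): no H
  3 × C: 1 H each → 3
  2 × C: 3 H each → 6
  2 × C: 2 H each → 4
  1 × N (aromatic): no H
  1 × N (charge +1): no H
  1 × O: 1 H
  1 × O: no H
  1 × O (charge -1): no H
  Total hydrogens = 14.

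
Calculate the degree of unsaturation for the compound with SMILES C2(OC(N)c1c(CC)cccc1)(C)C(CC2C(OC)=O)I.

6

Molecular formula from the SMILES: C16H22INO3.
DoU = (2C + 2 + N − H − X)/2 = (2·16 + 2 + 1 − 22 − 1)/2 = 12/2 = 6.
(Structurally: 2 ring(s) + 4 π bond(s) = 6.)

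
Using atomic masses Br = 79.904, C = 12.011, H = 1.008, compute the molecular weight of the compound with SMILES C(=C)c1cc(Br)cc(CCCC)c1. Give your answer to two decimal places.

Molecular formula: C12H15Br.
M = 1×79.904 + 12×12.011 + 15×1.008 = 239.16 g/mol.

239.16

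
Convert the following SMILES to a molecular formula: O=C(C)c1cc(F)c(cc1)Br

C8H6BrFO

Heavy atoms from the SMILES: 1 Br, 8 C, 1 F, 1 O.
Implicit hydrogens by atom environment:
  3 × C (aromatic): 1 H each → 3
  3 × C (aromatic): no H
  1 × Br: no H
  1 × C: 3 H
  1 × C: no H
  1 × F: no H
  1 × O: no H
  Total hydrogens = 6.
Molecular formula: C8H6BrFO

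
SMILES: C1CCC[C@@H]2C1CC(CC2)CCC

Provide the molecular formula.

C13H24

Heavy atoms from the SMILES: 13 C.
Implicit hydrogens by atom environment:
  9 × C: 2 H each → 18
  3 × C: 1 H each → 3
  1 × C: 3 H
  Total hydrogens = 24.
Molecular formula: C13H24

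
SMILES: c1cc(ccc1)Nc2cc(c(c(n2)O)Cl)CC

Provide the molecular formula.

Heavy atoms from the SMILES: 13 C, 1 Cl, 2 N, 1 O.
Implicit hydrogens by atom environment:
  6 × C (aromatic): 1 H each → 6
  5 × C (aromatic): no H
  1 × C: 3 H
  1 × C: 2 H
  1 × Cl: no H
  1 × N: 1 H
  1 × N (aromatic): no H
  1 × O: 1 H
  Total hydrogens = 13.
Molecular formula: C13H13ClN2O

C13H13ClN2O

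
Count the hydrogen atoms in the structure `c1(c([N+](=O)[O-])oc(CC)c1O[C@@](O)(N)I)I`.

Hydrogens are implicit in SMILES; fill each atom to its normal valence:
  4 × C (aromatic): no H
  2 × I: no H
  2 × O: no H
  1 × C: 3 H
  1 × C: 2 H
  1 × C: no H
  1 × N: 2 H
  1 × N (charge +1): no H
  1 × O: 1 H
  1 × O (aromatic): no H
  1 × O (charge -1): no H
  Total hydrogens = 8.

8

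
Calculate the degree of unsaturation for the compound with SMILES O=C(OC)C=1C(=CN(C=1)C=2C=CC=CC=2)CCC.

8

Molecular formula from the SMILES: C15H17NO2.
DoU = (2C + 2 + N − H − X)/2 = (2·15 + 2 + 1 − 17 − 0)/2 = 16/2 = 8.
(Structurally: 2 ring(s) + 6 π bond(s) = 8.)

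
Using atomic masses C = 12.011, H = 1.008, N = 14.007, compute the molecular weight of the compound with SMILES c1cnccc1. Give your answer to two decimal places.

Molecular formula: C5H5N.
M = 5×12.011 + 5×1.008 + 1×14.007 = 79.10 g/mol.

79.10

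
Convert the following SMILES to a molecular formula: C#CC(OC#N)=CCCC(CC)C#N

C11H12N2O

Heavy atoms from the SMILES: 11 C, 2 N, 1 O.
Implicit hydrogens by atom environment:
  4 × C: no H
  3 × C: 2 H each → 6
  3 × C: 1 H each → 3
  2 × N: no H
  1 × C: 3 H
  1 × O: no H
  Total hydrogens = 12.
Molecular formula: C11H12N2O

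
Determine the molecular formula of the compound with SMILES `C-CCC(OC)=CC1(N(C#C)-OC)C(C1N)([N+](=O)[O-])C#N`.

Heavy atoms from the SMILES: 13 C, 4 N, 4 O.
Implicit hydrogens by atom environment:
  5 × C: no H
  3 × C: 3 H each → 9
  3 × C: 1 H each → 3
  3 × O: no H
  2 × C: 2 H each → 4
  2 × N: no H
  1 × N: 2 H
  1 × N (charge +1): no H
  1 × O (charge -1): no H
  Total hydrogens = 18.
Molecular formula: C13H18N4O4

C13H18N4O4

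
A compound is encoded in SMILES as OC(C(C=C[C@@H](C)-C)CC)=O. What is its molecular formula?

Heavy atoms from the SMILES: 9 C, 2 O.
Implicit hydrogens by atom environment:
  4 × C: 1 H each → 4
  3 × C: 3 H each → 9
  1 × C: 2 H
  1 × C: no H
  1 × O: 1 H
  1 × O: no H
  Total hydrogens = 16.
Molecular formula: C9H16O2

C9H16O2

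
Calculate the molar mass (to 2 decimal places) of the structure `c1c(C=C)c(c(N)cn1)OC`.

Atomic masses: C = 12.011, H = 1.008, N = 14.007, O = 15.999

Molecular formula: C8H10N2O.
M = 8×12.011 + 10×1.008 + 2×14.007 + 1×15.999 = 150.18 g/mol.

150.18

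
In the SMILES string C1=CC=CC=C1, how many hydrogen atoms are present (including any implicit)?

6

Hydrogens are implicit in SMILES; fill each atom to its normal valence:
  6 × C (aromatic): 1 H each → 6
  Total hydrogens = 6.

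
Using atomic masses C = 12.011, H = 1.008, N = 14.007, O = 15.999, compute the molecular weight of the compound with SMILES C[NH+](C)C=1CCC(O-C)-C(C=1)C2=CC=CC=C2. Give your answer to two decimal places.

232.35

Molecular formula: C15H22NO+.
M = 15×12.011 + 22×1.008 + 1×14.007 + 1×15.999 = 232.35 g/mol.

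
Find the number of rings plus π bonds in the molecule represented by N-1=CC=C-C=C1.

4

Molecular formula from the SMILES: C5H5N.
DoU = (2C + 2 + N − H − X)/2 = (2·5 + 2 + 1 − 5 − 0)/2 = 8/2 = 4.
(Structurally: 1 ring(s) + 3 π bond(s) = 4.)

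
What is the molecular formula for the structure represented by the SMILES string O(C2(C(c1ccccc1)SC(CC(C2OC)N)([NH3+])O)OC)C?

Heavy atoms from the SMILES: 15 C, 2 N, 4 O, 1 S.
Implicit hydrogens by atom environment:
  5 × C (aromatic): 1 H each → 5
  3 × C: 3 H each → 9
  3 × C: 1 H each → 3
  3 × O: no H
  2 × C: no H
  1 × C: 2 H
  1 × C (aromatic): no H
  1 × N (charge +1): 3 H
  1 × N: 2 H
  1 × O: 1 H
  1 × S: no H
  Total hydrogens = 25.
Net charge +1.
Molecular formula: C15H25N2O4S+

C15H25N2O4S+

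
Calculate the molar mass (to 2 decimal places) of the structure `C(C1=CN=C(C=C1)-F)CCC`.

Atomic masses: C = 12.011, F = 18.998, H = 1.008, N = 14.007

153.20

Molecular formula: C9H12FN.
M = 9×12.011 + 1×18.998 + 12×1.008 + 1×14.007 = 153.20 g/mol.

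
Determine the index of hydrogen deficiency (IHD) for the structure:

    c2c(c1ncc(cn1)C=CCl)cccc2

9

Molecular formula from the SMILES: C12H9ClN2.
DoU = (2C + 2 + N − H − X)/2 = (2·12 + 2 + 2 − 9 − 1)/2 = 18/2 = 9.
(Structurally: 2 ring(s) + 7 π bond(s) = 9.)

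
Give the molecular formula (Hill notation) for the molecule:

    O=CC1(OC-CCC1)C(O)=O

C7H10O4

Heavy atoms from the SMILES: 7 C, 4 O.
Implicit hydrogens by atom environment:
  4 × C: 2 H each → 8
  3 × O: no H
  2 × C: no H
  1 × C: 1 H
  1 × O: 1 H
  Total hydrogens = 10.
Molecular formula: C7H10O4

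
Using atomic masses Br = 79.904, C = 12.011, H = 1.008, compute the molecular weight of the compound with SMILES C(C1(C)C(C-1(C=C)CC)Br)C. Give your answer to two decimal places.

217.15

Molecular formula: C10H17Br.
M = 1×79.904 + 10×12.011 + 17×1.008 = 217.15 g/mol.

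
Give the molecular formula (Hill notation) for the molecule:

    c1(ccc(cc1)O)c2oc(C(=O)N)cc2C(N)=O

C12H10N2O4

Heavy atoms from the SMILES: 12 C, 2 N, 4 O.
Implicit hydrogens by atom environment:
  5 × C (aromatic): 1 H each → 5
  5 × C (aromatic): no H
  2 × C: no H
  2 × N: 2 H each → 4
  2 × O: no H
  1 × O: 1 H
  1 × O (aromatic): no H
  Total hydrogens = 10.
Molecular formula: C12H10N2O4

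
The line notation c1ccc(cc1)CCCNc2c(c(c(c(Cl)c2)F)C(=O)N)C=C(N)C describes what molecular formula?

Heavy atoms from the SMILES: 19 C, 1 Cl, 1 F, 3 N, 1 O.
Implicit hydrogens by atom environment:
  6 × C (aromatic): 1 H each → 6
  6 × C (aromatic): no H
  3 × C: 2 H each → 6
  2 × C: no H
  2 × N: 2 H each → 4
  1 × C: 3 H
  1 × C: 1 H
  1 × Cl: no H
  1 × F: no H
  1 × N: 1 H
  1 × O: no H
  Total hydrogens = 21.
Molecular formula: C19H21ClFN3O

C19H21ClFN3O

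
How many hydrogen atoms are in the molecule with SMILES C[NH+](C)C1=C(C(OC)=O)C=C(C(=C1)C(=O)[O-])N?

14

Hydrogens are implicit in SMILES; fill each atom to its normal valence:
  4 × C (aromatic): no H
  3 × C: 3 H each → 9
  3 × O: no H
  2 × C (aromatic): 1 H each → 2
  2 × C: no H
  1 × N: 2 H
  1 × N (charge +1): 1 H
  1 × O (charge -1): no H
  Total hydrogens = 14.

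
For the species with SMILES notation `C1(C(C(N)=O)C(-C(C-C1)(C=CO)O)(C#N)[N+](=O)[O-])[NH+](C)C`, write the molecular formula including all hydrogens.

Heavy atoms from the SMILES: 12 C, 4 N, 5 O.
Implicit hydrogens by atom environment:
  4 × C: 1 H each → 4
  4 × C: no H
  2 × C: 3 H each → 6
  2 × C: 2 H each → 4
  2 × O: 1 H each → 2
  2 × O: no H
  1 × N: 2 H
  1 × N (charge +1): 1 H
  1 × N (charge +1): no H
  1 × N: no H
  1 × O (charge -1): no H
  Total hydrogens = 19.
Net charge +1.
Molecular formula: C12H19N4O5+

C12H19N4O5+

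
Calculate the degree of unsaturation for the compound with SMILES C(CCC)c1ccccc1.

Molecular formula from the SMILES: C10H14.
DoU = (2C + 2 + N − H − X)/2 = (2·10 + 2 + 0 − 14 − 0)/2 = 8/2 = 4.
(Structurally: 1 ring(s) + 3 π bond(s) = 4.)

4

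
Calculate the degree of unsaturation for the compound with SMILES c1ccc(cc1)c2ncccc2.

8

Molecular formula from the SMILES: C11H9N.
DoU = (2C + 2 + N − H − X)/2 = (2·11 + 2 + 1 − 9 − 0)/2 = 16/2 = 8.
(Structurally: 2 ring(s) + 6 π bond(s) = 8.)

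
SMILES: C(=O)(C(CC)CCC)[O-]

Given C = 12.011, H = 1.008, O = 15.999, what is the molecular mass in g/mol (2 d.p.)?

129.18

Molecular formula: C7H13O2-.
M = 7×12.011 + 13×1.008 + 2×15.999 = 129.18 g/mol.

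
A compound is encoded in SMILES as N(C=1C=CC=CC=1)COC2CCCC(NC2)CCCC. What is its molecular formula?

C17H28N2O

Heavy atoms from the SMILES: 17 C, 2 N, 1 O.
Implicit hydrogens by atom environment:
  8 × C: 2 H each → 16
  5 × C (aromatic): 1 H each → 5
  2 × C: 1 H each → 2
  2 × N: 1 H each → 2
  1 × C: 3 H
  1 × C (aromatic): no H
  1 × O: no H
  Total hydrogens = 28.
Molecular formula: C17H28N2O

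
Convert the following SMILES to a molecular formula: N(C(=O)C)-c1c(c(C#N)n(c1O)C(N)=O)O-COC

C10H12N4O5

Heavy atoms from the SMILES: 10 C, 4 N, 5 O.
Implicit hydrogens by atom environment:
  4 × C (aromatic): no H
  4 × O: no H
  3 × C: no H
  2 × C: 3 H each → 6
  1 × C: 2 H
  1 × N: 2 H
  1 × N: 1 H
  1 × N (aromatic): no H
  1 × N: no H
  1 × O: 1 H
  Total hydrogens = 12.
Molecular formula: C10H12N4O5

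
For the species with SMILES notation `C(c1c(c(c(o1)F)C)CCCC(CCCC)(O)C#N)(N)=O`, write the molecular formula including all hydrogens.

Heavy atoms from the SMILES: 15 C, 1 F, 2 N, 3 O.
Implicit hydrogens by atom environment:
  6 × C: 2 H each → 12
  4 × C (aromatic): no H
  3 × C: no H
  2 × C: 3 H each → 6
  1 × F: no H
  1 × N: 2 H
  1 × N: no H
  1 × O: 1 H
  1 × O (aromatic): no H
  1 × O: no H
  Total hydrogens = 21.
Molecular formula: C15H21FN2O3

C15H21FN2O3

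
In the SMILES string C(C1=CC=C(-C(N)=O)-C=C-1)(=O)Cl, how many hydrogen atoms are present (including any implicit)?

6

Hydrogens are implicit in SMILES; fill each atom to its normal valence:
  4 × C (aromatic): 1 H each → 4
  2 × C (aromatic): no H
  2 × C: no H
  2 × O: no H
  1 × Cl: no H
  1 × N: 2 H
  Total hydrogens = 6.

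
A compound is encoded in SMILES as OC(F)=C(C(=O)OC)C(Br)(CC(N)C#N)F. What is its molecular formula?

C8H9BrF2N2O3

Heavy atoms from the SMILES: 1 Br, 8 C, 2 F, 2 N, 3 O.
Implicit hydrogens by atom environment:
  5 × C: no H
  2 × F: no H
  2 × O: no H
  1 × Br: no H
  1 × C: 3 H
  1 × C: 2 H
  1 × C: 1 H
  1 × N: 2 H
  1 × N: no H
  1 × O: 1 H
  Total hydrogens = 9.
Molecular formula: C8H9BrF2N2O3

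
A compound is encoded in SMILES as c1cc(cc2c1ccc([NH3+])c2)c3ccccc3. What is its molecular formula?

C16H14N+

Heavy atoms from the SMILES: 16 C, 1 N.
Implicit hydrogens by atom environment:
  11 × C (aromatic): 1 H each → 11
  5 × C (aromatic): no H
  1 × N (charge +1): 3 H
  Total hydrogens = 14.
Net charge +1.
Molecular formula: C16H14N+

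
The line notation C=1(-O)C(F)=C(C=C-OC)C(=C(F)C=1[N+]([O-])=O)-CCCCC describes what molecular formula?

Heavy atoms from the SMILES: 14 C, 2 F, 1 N, 4 O.
Implicit hydrogens by atom environment:
  6 × C (aromatic): no H
  4 × C: 2 H each → 8
  2 × C: 3 H each → 6
  2 × C: 1 H each → 2
  2 × F: no H
  2 × O: no H
  1 × N (charge +1): no H
  1 × O: 1 H
  1 × O (charge -1): no H
  Total hydrogens = 17.
Molecular formula: C14H17F2NO4

C14H17F2NO4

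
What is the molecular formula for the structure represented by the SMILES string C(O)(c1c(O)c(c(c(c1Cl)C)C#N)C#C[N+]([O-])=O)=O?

C11H5ClN2O5

Heavy atoms from the SMILES: 11 C, 1 Cl, 2 N, 5 O.
Implicit hydrogens by atom environment:
  6 × C (aromatic): no H
  4 × C: no H
  2 × O: 1 H each → 2
  2 × O: no H
  1 × C: 3 H
  1 × Cl: no H
  1 × N: no H
  1 × N (charge +1): no H
  1 × O (charge -1): no H
  Total hydrogens = 5.
Molecular formula: C11H5ClN2O5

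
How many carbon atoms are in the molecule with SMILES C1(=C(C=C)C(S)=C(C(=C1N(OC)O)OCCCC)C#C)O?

The symbol for carbon appears 15 times in the SMILES.

15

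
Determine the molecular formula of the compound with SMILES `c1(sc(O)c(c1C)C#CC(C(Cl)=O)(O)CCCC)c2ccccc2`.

C19H19ClO3S

Heavy atoms from the SMILES: 19 C, 1 Cl, 3 O, 1 S.
Implicit hydrogens by atom environment:
  5 × C (aromatic): 1 H each → 5
  5 × C (aromatic): no H
  4 × C: no H
  3 × C: 2 H each → 6
  2 × C: 3 H each → 6
  2 × O: 1 H each → 2
  1 × Cl: no H
  1 × O: no H
  1 × S (aromatic): no H
  Total hydrogens = 19.
Molecular formula: C19H19ClO3S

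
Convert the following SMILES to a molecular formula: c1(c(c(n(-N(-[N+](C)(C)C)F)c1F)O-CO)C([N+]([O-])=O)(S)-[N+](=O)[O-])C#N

Heavy atoms from the SMILES: 10 C, 2 F, 6 N, 6 O, 1 S.
Implicit hydrogens by atom environment:
  4 × C (aromatic): no H
  3 × C: 3 H each → 9
  3 × N (charge +1): no H
  3 × O: no H
  2 × C: no H
  2 × F: no H
  2 × N: no H
  2 × O (charge -1): no H
  1 × C: 2 H
  1 × N (aromatic): no H
  1 × O: 1 H
  1 × S: 1 H
  Total hydrogens = 13.
Net charge +1.
Molecular formula: C10H13F2N6O6S+

C10H13F2N6O6S+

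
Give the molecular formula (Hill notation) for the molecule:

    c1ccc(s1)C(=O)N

C5H5NOS

Heavy atoms from the SMILES: 5 C, 1 N, 1 O, 1 S.
Implicit hydrogens by atom environment:
  3 × C (aromatic): 1 H each → 3
  1 × C (aromatic): no H
  1 × C: no H
  1 × N: 2 H
  1 × O: no H
  1 × S (aromatic): no H
  Total hydrogens = 5.
Molecular formula: C5H5NOS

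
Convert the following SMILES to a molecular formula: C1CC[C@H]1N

C4H9N

Heavy atoms from the SMILES: 4 C, 1 N.
Implicit hydrogens by atom environment:
  3 × C: 2 H each → 6
  1 × C: 1 H
  1 × N: 2 H
  Total hydrogens = 9.
Molecular formula: C4H9N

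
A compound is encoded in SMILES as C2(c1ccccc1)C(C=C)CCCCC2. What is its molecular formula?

Heavy atoms from the SMILES: 15 C.
Implicit hydrogens by atom environment:
  6 × C: 2 H each → 12
  5 × C (aromatic): 1 H each → 5
  3 × C: 1 H each → 3
  1 × C (aromatic): no H
  Total hydrogens = 20.
Molecular formula: C15H20

C15H20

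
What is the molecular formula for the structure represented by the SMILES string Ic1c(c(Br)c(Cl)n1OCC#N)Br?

Heavy atoms from the SMILES: 2 Br, 6 C, 1 Cl, 1 I, 2 N, 1 O.
Implicit hydrogens by atom environment:
  4 × C (aromatic): no H
  2 × Br: no H
  1 × C: 2 H
  1 × C: no H
  1 × Cl: no H
  1 × I: no H
  1 × N (aromatic): no H
  1 × N: no H
  1 × O: no H
  Total hydrogens = 2.
Molecular formula: C6H2Br2ClIN2O

C6H2Br2ClIN2O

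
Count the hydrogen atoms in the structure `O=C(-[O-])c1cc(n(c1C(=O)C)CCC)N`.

Hydrogens are implicit in SMILES; fill each atom to its normal valence:
  3 × C (aromatic): no H
  2 × C: 3 H each → 6
  2 × C: 2 H each → 4
  2 × C: no H
  2 × O: no H
  1 × C (aromatic): 1 H
  1 × N: 2 H
  1 × N (aromatic): no H
  1 × O (charge -1): no H
  Total hydrogens = 13.

13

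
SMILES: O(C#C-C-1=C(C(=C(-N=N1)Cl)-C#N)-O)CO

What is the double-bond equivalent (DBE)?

Molecular formula from the SMILES: C8H4ClN3O3.
DoU = (2C + 2 + N − H − X)/2 = (2·8 + 2 + 3 − 4 − 1)/2 = 16/2 = 8.
(Structurally: 1 ring(s) + 7 π bond(s) = 8.)

8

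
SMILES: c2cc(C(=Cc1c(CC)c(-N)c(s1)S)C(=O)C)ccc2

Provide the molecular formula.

Heavy atoms from the SMILES: 16 C, 1 N, 1 O, 2 S.
Implicit hydrogens by atom environment:
  5 × C (aromatic): 1 H each → 5
  5 × C (aromatic): no H
  2 × C: 3 H each → 6
  2 × C: no H
  1 × C: 2 H
  1 × C: 1 H
  1 × N: 2 H
  1 × O: no H
  1 × S: 1 H
  1 × S (aromatic): no H
  Total hydrogens = 17.
Molecular formula: C16H17NOS2

C16H17NOS2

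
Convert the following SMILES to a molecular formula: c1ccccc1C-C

Heavy atoms from the SMILES: 8 C.
Implicit hydrogens by atom environment:
  5 × C (aromatic): 1 H each → 5
  1 × C: 3 H
  1 × C: 2 H
  1 × C (aromatic): no H
  Total hydrogens = 10.
Molecular formula: C8H10

C8H10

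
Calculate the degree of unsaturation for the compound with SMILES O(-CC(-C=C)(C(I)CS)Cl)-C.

Molecular formula from the SMILES: C7H12ClIOS.
DoU = (2C + 2 + N − H − X)/2 = (2·7 + 2 + 0 − 12 − 2)/2 = 2/2 = 1.
(Structurally: 0 ring(s) + 1 π bond(s) = 1.)

1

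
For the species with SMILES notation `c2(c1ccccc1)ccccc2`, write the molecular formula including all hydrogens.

C12H10

Heavy atoms from the SMILES: 12 C.
Implicit hydrogens by atom environment:
  10 × C (aromatic): 1 H each → 10
  2 × C (aromatic): no H
  Total hydrogens = 10.
Molecular formula: C12H10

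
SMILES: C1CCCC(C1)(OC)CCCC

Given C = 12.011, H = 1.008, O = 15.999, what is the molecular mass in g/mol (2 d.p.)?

Molecular formula: C11H22O.
M = 11×12.011 + 22×1.008 + 1×15.999 = 170.30 g/mol.

170.30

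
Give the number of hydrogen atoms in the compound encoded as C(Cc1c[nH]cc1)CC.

Hydrogens are implicit in SMILES; fill each atom to its normal valence:
  3 × C: 2 H each → 6
  3 × C (aromatic): 1 H each → 3
  1 × C: 3 H
  1 × C (aromatic): no H
  1 × N (aromatic): 1 H
  Total hydrogens = 13.

13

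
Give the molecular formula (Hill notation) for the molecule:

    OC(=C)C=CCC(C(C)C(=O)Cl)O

C9H13ClO3

Heavy atoms from the SMILES: 9 C, 1 Cl, 3 O.
Implicit hydrogens by atom environment:
  4 × C: 1 H each → 4
  2 × C: 2 H each → 4
  2 × C: no H
  2 × O: 1 H each → 2
  1 × C: 3 H
  1 × Cl: no H
  1 × O: no H
  Total hydrogens = 13.
Molecular formula: C9H13ClO3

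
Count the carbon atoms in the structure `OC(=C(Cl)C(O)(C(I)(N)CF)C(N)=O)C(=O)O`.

7

The symbol for carbon appears 7 times in the SMILES. (Cl is a single chlorine, not C + l.)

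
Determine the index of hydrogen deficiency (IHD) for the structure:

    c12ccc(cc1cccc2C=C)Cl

Molecular formula from the SMILES: C12H9Cl.
DoU = (2C + 2 + N − H − X)/2 = (2·12 + 2 + 0 − 9 − 1)/2 = 16/2 = 8.
(Structurally: 2 ring(s) + 6 π bond(s) = 8.)

8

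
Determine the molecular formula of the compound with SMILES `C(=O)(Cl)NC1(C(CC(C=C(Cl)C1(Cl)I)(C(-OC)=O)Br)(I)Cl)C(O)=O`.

Heavy atoms from the SMILES: 1 Br, 11 C, 4 Cl, 2 I, 1 N, 5 O.
Implicit hydrogens by atom environment:
  8 × C: no H
  4 × Cl: no H
  4 × O: no H
  2 × I: no H
  1 × Br: no H
  1 × C: 3 H
  1 × C: 2 H
  1 × C: 1 H
  1 × N: 1 H
  1 × O: 1 H
  Total hydrogens = 8.
Molecular formula: C11H8BrCl4I2NO5

C11H8BrCl4I2NO5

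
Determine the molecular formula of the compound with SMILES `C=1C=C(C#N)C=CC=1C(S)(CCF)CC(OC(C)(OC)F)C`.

C16H21F2NO2S

Heavy atoms from the SMILES: 16 C, 2 F, 1 N, 2 O, 1 S.
Implicit hydrogens by atom environment:
  4 × C (aromatic): 1 H each → 4
  3 × C: 3 H each → 9
  3 × C: 2 H each → 6
  3 × C: no H
  2 × C (aromatic): no H
  2 × F: no H
  2 × O: no H
  1 × C: 1 H
  1 × N: no H
  1 × S: 1 H
  Total hydrogens = 21.
Molecular formula: C16H21F2NO2S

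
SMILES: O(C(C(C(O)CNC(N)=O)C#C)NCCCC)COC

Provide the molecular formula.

Heavy atoms from the SMILES: 13 C, 3 N, 4 O.
Implicit hydrogens by atom environment:
  5 × C: 2 H each → 10
  4 × C: 1 H each → 4
  3 × O: no H
  2 × C: 3 H each → 6
  2 × C: no H
  2 × N: 1 H each → 2
  1 × N: 2 H
  1 × O: 1 H
  Total hydrogens = 25.
Molecular formula: C13H25N3O4

C13H25N3O4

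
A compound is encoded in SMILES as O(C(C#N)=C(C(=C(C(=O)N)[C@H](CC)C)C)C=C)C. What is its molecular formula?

C14H20N2O2

Heavy atoms from the SMILES: 14 C, 2 N, 2 O.
Implicit hydrogens by atom environment:
  6 × C: no H
  4 × C: 3 H each → 12
  2 × C: 2 H each → 4
  2 × C: 1 H each → 2
  2 × O: no H
  1 × N: 2 H
  1 × N: no H
  Total hydrogens = 20.
Molecular formula: C14H20N2O2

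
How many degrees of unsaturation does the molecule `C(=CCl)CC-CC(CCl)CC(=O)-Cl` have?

2

Molecular formula from the SMILES: C9H13Cl3O.
DoU = (2C + 2 + N − H − X)/2 = (2·9 + 2 + 0 − 13 − 3)/2 = 4/2 = 2.
(Structurally: 0 ring(s) + 2 π bond(s) = 2.)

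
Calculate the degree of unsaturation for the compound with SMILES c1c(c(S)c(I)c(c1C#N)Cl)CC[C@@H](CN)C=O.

7

Molecular formula from the SMILES: C12H12ClIN2OS.
DoU = (2C + 2 + N − H − X)/2 = (2·12 + 2 + 2 − 12 − 2)/2 = 14/2 = 7.
(Structurally: 1 ring(s) + 6 π bond(s) = 7.)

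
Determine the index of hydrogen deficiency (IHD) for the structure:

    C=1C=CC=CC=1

4

Molecular formula from the SMILES: C6H6.
DoU = (2C + 2 + N − H − X)/2 = (2·6 + 2 + 0 − 6 − 0)/2 = 8/2 = 4.
(Structurally: 1 ring(s) + 3 π bond(s) = 4.)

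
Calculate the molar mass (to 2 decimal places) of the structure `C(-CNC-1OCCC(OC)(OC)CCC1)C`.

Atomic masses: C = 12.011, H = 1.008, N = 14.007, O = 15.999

Molecular formula: C12H25NO3.
M = 12×12.011 + 25×1.008 + 1×14.007 + 3×15.999 = 231.34 g/mol.

231.34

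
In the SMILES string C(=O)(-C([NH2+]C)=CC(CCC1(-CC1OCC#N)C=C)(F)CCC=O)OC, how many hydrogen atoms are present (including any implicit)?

Hydrogens are implicit in SMILES; fill each atom to its normal valence:
  7 × C: 2 H each → 14
  5 × C: no H
  4 × C: 1 H each → 4
  4 × O: no H
  2 × C: 3 H each → 6
  1 × F: no H
  1 × N (charge +1): 2 H
  1 × N: no H
  Total hydrogens = 26.

26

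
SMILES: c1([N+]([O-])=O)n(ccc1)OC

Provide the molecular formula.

C5H6N2O3

Heavy atoms from the SMILES: 5 C, 2 N, 3 O.
Implicit hydrogens by atom environment:
  3 × C (aromatic): 1 H each → 3
  2 × O: no H
  1 × C: 3 H
  1 × C (aromatic): no H
  1 × N (aromatic): no H
  1 × N (charge +1): no H
  1 × O (charge -1): no H
  Total hydrogens = 6.
Molecular formula: C5H6N2O3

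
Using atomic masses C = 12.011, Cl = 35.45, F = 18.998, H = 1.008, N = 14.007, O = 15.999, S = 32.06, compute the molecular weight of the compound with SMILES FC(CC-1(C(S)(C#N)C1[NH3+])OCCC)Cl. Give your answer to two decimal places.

Molecular formula: C9H15ClFN2OS+.
M = 9×12.011 + 1×35.45 + 1×18.998 + 15×1.008 + 2×14.007 + 1×15.999 + 1×32.06 = 253.74 g/mol.

253.74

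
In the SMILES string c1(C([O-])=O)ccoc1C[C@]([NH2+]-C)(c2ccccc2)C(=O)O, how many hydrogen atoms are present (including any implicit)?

15

Hydrogens are implicit in SMILES; fill each atom to its normal valence:
  7 × C (aromatic): 1 H each → 7
  3 × C (aromatic): no H
  3 × C: no H
  2 × O: no H
  1 × C: 3 H
  1 × C: 2 H
  1 × N (charge +1): 2 H
  1 × O: 1 H
  1 × O (aromatic): no H
  1 × O (charge -1): no H
  Total hydrogens = 15.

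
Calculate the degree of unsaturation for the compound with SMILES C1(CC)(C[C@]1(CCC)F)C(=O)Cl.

Molecular formula from the SMILES: C9H14ClFO.
DoU = (2C + 2 + N − H − X)/2 = (2·9 + 2 + 0 − 14 − 2)/2 = 4/2 = 2.
(Structurally: 1 ring(s) + 1 π bond(s) = 2.)

2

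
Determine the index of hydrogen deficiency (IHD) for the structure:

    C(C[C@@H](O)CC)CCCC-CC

0

Molecular formula from the SMILES: C11H24O.
DoU = (2C + 2 + N − H − X)/2 = (2·11 + 2 + 0 − 24 − 0)/2 = 0/2 = 0.
(Structurally: 0 ring(s) + 0 π bond(s) = 0.)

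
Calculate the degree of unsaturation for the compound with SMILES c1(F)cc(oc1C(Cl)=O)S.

Molecular formula from the SMILES: C5H2ClFO2S.
DoU = (2C + 2 + N − H − X)/2 = (2·5 + 2 + 0 − 2 − 2)/2 = 8/2 = 4.
(Structurally: 1 ring(s) + 3 π bond(s) = 4.)

4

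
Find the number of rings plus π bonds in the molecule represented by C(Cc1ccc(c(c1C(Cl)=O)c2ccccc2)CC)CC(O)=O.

Molecular formula from the SMILES: C19H19ClO3.
DoU = (2C + 2 + N − H − X)/2 = (2·19 + 2 + 0 − 19 − 1)/2 = 20/2 = 10.
(Structurally: 2 ring(s) + 8 π bond(s) = 10.)

10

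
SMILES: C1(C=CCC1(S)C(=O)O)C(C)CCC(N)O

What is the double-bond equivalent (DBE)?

Molecular formula from the SMILES: C11H19NO3S.
DoU = (2C + 2 + N − H − X)/2 = (2·11 + 2 + 1 − 19 − 0)/2 = 6/2 = 3.
(Structurally: 1 ring(s) + 2 π bond(s) = 3.)

3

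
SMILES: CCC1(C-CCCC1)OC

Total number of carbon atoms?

The symbol for carbon appears 9 times in the SMILES.

9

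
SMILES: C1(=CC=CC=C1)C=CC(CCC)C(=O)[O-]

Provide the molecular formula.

Heavy atoms from the SMILES: 13 C, 2 O.
Implicit hydrogens by atom environment:
  5 × C (aromatic): 1 H each → 5
  3 × C: 1 H each → 3
  2 × C: 2 H each → 4
  1 × C: 3 H
  1 × C (aromatic): no H
  1 × C: no H
  1 × O: no H
  1 × O (charge -1): no H
  Total hydrogens = 15.
Net charge -1.
Molecular formula: C13H15O2-

C13H15O2-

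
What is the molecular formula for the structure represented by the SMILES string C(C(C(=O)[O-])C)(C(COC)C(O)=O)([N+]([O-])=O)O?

C8H12NO8-

Heavy atoms from the SMILES: 8 C, 1 N, 8 O.
Implicit hydrogens by atom environment:
  4 × O: no H
  3 × C: no H
  2 × C: 3 H each → 6
  2 × C: 1 H each → 2
  2 × O: 1 H each → 2
  2 × O (charge -1): no H
  1 × C: 2 H
  1 × N (charge +1): no H
  Total hydrogens = 12.
Net charge -1.
Molecular formula: C8H12NO8-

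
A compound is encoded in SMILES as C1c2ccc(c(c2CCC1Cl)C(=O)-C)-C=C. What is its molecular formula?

Heavy atoms from the SMILES: 14 C, 1 Cl, 1 O.
Implicit hydrogens by atom environment:
  4 × C: 2 H each → 8
  4 × C (aromatic): no H
  2 × C (aromatic): 1 H each → 2
  2 × C: 1 H each → 2
  1 × C: 3 H
  1 × C: no H
  1 × Cl: no H
  1 × O: no H
  Total hydrogens = 15.
Molecular formula: C14H15ClO

C14H15ClO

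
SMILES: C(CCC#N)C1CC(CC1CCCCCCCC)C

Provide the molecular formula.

C18H33N

Heavy atoms from the SMILES: 18 C, 1 N.
Implicit hydrogens by atom environment:
  12 × C: 2 H each → 24
  3 × C: 1 H each → 3
  2 × C: 3 H each → 6
  1 × C: no H
  1 × N: no H
  Total hydrogens = 33.
Molecular formula: C18H33N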